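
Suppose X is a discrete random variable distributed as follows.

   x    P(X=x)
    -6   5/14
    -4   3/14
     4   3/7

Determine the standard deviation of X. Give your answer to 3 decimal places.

4.636

E[X] = -9/7, E[X²] = 162/7
Var(X) = E[X²] − (E[X])² = 162/7 − 81/49 = 1053/49
SD(X) = √(1053/49) ≈ 4.636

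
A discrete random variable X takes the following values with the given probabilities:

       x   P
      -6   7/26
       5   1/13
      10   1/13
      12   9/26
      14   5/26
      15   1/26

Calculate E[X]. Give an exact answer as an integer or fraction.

181/26

E[X] = (7/26)·(-6) + (1/13)·5 + (1/13)·10 + (9/26)·12 + (5/26)·14 + (1/26)·15
     = 181/26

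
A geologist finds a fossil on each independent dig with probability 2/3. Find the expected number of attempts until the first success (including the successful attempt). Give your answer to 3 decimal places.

1.500

For a geometric distribution, E[trials] = 1/p = 1/(2/3) = 3/2.
≈ 1.500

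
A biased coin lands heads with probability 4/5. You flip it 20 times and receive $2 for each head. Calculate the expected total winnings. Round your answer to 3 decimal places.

E[#heads] = 20·4/5 = 16 (linearity over flips).
E[winnings] = 2·16 = 32.
≈ 32.000

$32.000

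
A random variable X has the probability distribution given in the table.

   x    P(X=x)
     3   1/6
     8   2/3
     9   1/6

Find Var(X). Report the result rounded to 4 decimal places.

E[X] = (1/6)·3 + (2/3)·8 + (1/6)·9 = 22/3
E[X²] = (1/6)·9 + (2/3)·64 + (1/6)·81 = 173/3
Var(X) = 173/3 − (22/3)² = 35/9 ≈ 3.8889

3.8889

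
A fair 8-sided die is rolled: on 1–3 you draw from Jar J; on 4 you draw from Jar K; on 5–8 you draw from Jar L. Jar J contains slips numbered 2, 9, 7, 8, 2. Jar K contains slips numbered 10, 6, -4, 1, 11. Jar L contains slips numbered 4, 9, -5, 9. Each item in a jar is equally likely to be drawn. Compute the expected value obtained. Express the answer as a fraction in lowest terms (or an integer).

E[X | Jar J] = (2 + 9 + 7 + 8 + 2)/5 = 28/5
E[X | Jar K] = (10 + 6 − 4 + 1 + 11)/5 = 24/5
E[X | Jar L] = (4 + 9 − 5 + 9)/4 = 17/4
E[X] = (3/8)·28/5 + (1/8)·24/5 + (1/2)·17/4 = 193/40

193/40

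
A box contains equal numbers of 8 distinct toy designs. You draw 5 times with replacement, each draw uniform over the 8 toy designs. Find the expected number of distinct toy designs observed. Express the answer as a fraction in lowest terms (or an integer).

15961/4096

Let Xⱼ=1 if type j appears at least once. P(Xⱼ=1) = 1 − ((8−1)/8)^5 = 15961/32768.
E[#distinct] = 8·15961/32768 = 15961/4096.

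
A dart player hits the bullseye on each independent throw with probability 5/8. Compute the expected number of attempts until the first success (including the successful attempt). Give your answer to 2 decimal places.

For a geometric distribution, E[trials] = 1/p = 1/(5/8) = 8/5.
≈ 1.60

1.60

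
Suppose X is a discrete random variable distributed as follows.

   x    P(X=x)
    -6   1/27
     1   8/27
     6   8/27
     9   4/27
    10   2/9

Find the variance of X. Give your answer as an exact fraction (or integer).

12596/729

E[X] = (1/27)·(-6) + (8/27)·1 + (8/27)·6 + (4/27)·9 + (2/9)·10 = 146/27
E[X²] = (1/27)·36 + (8/27)·1 + (8/27)·36 + (4/27)·81 + (2/9)·100 = 1256/27
Var(X) = 1256/27 − (146/27)² = 12596/729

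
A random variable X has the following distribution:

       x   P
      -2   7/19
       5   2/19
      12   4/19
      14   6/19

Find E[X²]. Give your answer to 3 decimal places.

E[X²] = (7/19)·4 + (2/19)·25 + (4/19)·144 + (6/19)·196
     = 1830/19 ≈ 96.316

96.316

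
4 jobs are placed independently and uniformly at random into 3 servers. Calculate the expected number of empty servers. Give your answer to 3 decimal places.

0.593

Let Xⱼ=1 if server j is empty. P(Xⱼ=1) = ((3-1)/3)^4 = 16/81.
By linearity, E[#empty] = 3·16/81 = 16/27.
≈ 0.593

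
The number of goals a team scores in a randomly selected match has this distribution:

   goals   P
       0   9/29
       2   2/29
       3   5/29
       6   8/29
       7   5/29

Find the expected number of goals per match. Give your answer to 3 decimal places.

E[X] = (9/29)·0 + (2/29)·2 + (5/29)·3 + (8/29)·6 + (5/29)·7
     = 102/29 ≈ 3.517

3.517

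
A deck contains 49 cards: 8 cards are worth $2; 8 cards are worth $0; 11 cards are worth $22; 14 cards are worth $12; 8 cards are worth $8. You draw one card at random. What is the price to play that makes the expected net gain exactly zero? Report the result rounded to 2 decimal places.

$10.00

E[payout] = (8/49)·2 + (8/49)·0 + (11/49)·22 + (14/49)·12 + (8/49)·8 = 10
Fair fee = E[payout] = 10 ≈ $10.00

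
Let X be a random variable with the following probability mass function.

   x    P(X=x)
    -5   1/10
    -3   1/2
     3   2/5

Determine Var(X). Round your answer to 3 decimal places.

9.960

E[X] = (1/10)·(-5) + (1/2)·(-3) + (2/5)·3 = -4/5
E[X²] = (1/10)·25 + (1/2)·9 + (2/5)·9 = 53/5
Var(X) = 53/5 − (-4/5)² = 249/25 ≈ 9.960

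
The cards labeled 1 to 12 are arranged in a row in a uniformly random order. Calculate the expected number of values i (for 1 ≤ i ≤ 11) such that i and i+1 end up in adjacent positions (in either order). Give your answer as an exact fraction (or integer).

For each i ∈ {1,…,11}, let Xᵢ = 1 if i and i+1 are adjacent. P(Xᵢ=1) = 2·(12−1)!/12! = 2/12.
By linearity, E[ΣXᵢ] = (11)·(2/12) = 11/6.

11/6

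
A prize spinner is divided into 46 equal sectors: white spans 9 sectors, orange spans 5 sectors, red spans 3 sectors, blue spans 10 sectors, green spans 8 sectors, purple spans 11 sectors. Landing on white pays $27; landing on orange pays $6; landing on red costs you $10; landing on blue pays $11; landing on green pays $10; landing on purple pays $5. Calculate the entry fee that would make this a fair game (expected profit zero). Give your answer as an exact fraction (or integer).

E[payout] = (9/46)·27 + (5/46)·6 + (3/46)·(-10) + (10/46)·11 + (8/46)·10 + (11/46)·5 = 244/23
Fair fee = E[payout] = 244/23

244/23 dollars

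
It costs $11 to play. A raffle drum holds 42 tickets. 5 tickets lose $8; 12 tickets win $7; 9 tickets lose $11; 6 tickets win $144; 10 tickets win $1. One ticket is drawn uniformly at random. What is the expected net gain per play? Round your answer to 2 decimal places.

E[payout] = (5/42)·(-8) + (12/42)·7 + (9/42)·(-11) + (6/42)·144 + (10/42)·1 = 39/2
Expected profit = 39/2 − 11 = 17/2 ≈ $8.50

$8.50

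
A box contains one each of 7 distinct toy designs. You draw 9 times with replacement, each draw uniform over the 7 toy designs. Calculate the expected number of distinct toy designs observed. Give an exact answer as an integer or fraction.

Let Xⱼ=1 if type j appears at least once. P(Xⱼ=1) = 1 − ((7−1)/7)^9 = 30275911/40353607.
E[#distinct] = 7·30275911/40353607 = 30275911/5764801.

30275911/5764801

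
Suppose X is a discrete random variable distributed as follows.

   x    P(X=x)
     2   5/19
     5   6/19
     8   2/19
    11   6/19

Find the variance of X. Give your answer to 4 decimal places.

E[X] = (5/19)·2 + (6/19)·5 + (2/19)·8 + (6/19)·11 = 122/19
E[X²] = (5/19)·4 + (6/19)·25 + (2/19)·64 + (6/19)·121 = 1024/19
Var(X) = 1024/19 − (122/19)² = 4572/361 ≈ 12.6648

12.6648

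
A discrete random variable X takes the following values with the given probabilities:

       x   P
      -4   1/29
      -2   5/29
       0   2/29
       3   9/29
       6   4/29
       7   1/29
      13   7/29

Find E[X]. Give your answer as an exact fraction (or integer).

E[X] = (1/29)·(-4) + (5/29)·(-2) + (2/29)·0 + (9/29)·3 + (4/29)·6 + (1/29)·7 + (7/29)·13
     = 135/29

135/29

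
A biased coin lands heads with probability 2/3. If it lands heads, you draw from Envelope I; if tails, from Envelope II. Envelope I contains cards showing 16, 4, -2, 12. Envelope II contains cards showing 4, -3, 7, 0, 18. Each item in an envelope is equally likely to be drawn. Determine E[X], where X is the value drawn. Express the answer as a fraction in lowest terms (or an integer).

E[X | Envelope I] = (16 + 4 − 2 + 12)/4 = 15/2
E[X | Envelope II] = (4 − 3 + 7 + 0 + 18)/5 = 26/5
E[X] = (2/3)·15/2 + (1/3)·26/5 = 101/15

101/15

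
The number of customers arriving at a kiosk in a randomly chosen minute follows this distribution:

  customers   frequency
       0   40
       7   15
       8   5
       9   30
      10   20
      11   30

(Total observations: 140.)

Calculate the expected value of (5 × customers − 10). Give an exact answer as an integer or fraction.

Total = 140, so P(customers=0) = 40/140, etc.
E[5x-10] = (2/7)·(-10) + (3/28)·25 + (1/28)·30 + (3/14)·35 + (1/7)·40 + (3/14)·45
     = 95/4

95/4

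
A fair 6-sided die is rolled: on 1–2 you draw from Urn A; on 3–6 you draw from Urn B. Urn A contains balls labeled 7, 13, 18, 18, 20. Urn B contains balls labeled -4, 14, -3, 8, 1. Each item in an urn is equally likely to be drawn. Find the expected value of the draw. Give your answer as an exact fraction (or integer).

36/5

E[X | Urn A] = (7 + 13 + 18 + 18 + 20)/5 = 76/5
E[X | Urn B] = (-4 + 14 − 3 + 8 + 1)/5 = 16/5
E[X] = (1/3)·76/5 + (2/3)·16/5 = 36/5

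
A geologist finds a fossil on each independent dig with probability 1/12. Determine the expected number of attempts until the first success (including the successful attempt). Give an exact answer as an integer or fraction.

For a geometric distribution, E[trials] = 1/p = 1/(1/12) = 12.

12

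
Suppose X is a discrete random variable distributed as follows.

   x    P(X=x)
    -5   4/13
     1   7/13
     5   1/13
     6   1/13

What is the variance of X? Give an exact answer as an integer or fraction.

2180/169

E[X] = (4/13)·(-5) + (7/13)·1 + (1/13)·5 + (1/13)·6 = -2/13
E[X²] = (4/13)·25 + (7/13)·1 + (1/13)·25 + (1/13)·36 = 168/13
Var(X) = 168/13 − (-2/13)² = 2180/169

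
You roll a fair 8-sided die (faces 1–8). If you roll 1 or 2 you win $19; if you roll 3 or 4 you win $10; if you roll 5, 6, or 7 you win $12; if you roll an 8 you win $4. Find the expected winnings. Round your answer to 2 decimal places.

$12.25

E[payout] = (1/8)·4 + (1/4)·10 + (3/8)·12 + (1/4)·19 = 49/4
≈ $12.25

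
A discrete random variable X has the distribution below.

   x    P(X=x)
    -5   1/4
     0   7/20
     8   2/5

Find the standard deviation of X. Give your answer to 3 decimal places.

5.296

E[X] = 39/20, E[X²] = 637/20
Var(X) = E[X²] − (E[X])² = 637/20 − 1521/400 = 11219/400
SD(X) = √(11219/400) ≈ 5.296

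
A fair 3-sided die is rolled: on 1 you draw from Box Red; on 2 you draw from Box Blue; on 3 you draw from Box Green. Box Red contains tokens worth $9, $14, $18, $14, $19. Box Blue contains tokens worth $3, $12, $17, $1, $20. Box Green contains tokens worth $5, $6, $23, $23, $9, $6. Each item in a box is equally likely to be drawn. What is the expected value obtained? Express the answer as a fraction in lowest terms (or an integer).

187/15 dollars

E[X | Box Red] = (9 + 14 + 18 + 14 + 19)/5 = 74/5
E[X | Box Blue] = (3 + 12 + 17 + 1 + 20)/5 = 53/5
E[X | Box Green] = (5 + 6 + 23 + 23 + 9 + 6)/6 = 12
E[X] = (1/3)·74/5 + (1/3)·53/5 + (1/3)·12 = 187/15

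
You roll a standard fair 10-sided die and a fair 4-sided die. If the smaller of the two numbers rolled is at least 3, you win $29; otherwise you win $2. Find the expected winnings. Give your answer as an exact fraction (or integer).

64/5 dollars

E[payout] = (3/5)·2 + (2/5)·29 = 64/5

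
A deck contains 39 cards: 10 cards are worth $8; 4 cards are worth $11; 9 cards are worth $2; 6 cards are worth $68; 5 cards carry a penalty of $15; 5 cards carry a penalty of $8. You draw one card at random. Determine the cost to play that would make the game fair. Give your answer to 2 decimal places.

$11.15

E[payout] = (10/39)·8 + (4/39)·11 + (9/39)·2 + (6/39)·68 + (5/39)·(-15) + (5/39)·(-8) = 145/13
Fair fee = E[payout] = 145/13 ≈ $11.15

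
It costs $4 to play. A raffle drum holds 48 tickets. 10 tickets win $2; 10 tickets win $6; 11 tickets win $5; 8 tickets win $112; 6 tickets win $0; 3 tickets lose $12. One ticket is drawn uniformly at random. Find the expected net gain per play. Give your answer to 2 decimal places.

E[payout] = (10/48)·2 + (10/48)·6 + (11/48)·5 + (8/48)·112 + (6/48)·0 + (3/48)·(-12) = 995/48
Expected profit = 995/48 − 4 = 803/48 ≈ $16.73

$16.73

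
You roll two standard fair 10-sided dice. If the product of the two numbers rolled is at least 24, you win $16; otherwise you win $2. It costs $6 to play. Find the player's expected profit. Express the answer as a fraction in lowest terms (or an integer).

E[payout] = (12/25)·2 + (13/25)·16 = 232/25
Expected profit = 232/25 − 6 = 82/25

82/25 dollars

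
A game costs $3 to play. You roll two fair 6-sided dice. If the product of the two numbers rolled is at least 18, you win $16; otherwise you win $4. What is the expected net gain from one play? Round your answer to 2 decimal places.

E[payout] = (13/18)·4 + (5/18)·16 = 22/3
Expected profit = 22/3 − 3 = 13/3 ≈ $4.33

$4.33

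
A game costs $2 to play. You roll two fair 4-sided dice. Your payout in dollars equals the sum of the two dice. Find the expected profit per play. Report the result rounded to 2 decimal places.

$3.00

Distribution of the sum of the two dice: 2 w.p. 1/16, 3 w.p. 1/8, 4 w.p. 3/16, 5 w.p. 1/4, 6 w.p. 3/16, 7 w.p. 1/8, …
E[payout] = (1/16)·2 + (1/8)·3 + (3/16)·4 + (1/4)·5 + (3/16)·6 + (1/8)·7 + (1/16)·8 = 5
Expected profit = 5 − 2 = 3 ≈ $3.00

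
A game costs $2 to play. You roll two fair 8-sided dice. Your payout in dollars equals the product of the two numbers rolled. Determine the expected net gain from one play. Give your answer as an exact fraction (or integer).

Distribution of the product of the two numbers rolled: 1 w.p. 1/64, 2 w.p. 1/32, 3 w.p. 1/32, 4 w.p. 3/64, 5 w.p. 1/32, 6 w.p. 1/16, …
E[payout] = (1/64)·1 + (1/32)·2 + (1/32)·3 + (3/64)·4 + (1/32)·5 + (1/16)·6 + (1/32)·7 + (1/16)·8 + (1/64)·9 + (1/32)·10 + (1/16)·12 + (1/32)·14 + (1/32)·15 + (3/64)·16 + (1/32)·18 + (1/32)·20 + (1/32)·21 + (1/16)·24 + (1/64)·25 + (1/32)·28 + (1/32)·30 + (1/32)·32 + (1/32)·35 + (1/64)·36 + (1/32)·40 + (1/32)·42 + (1/32)·48 + (1/64)·49 + (1/32)·56 + (1/64)·64 = 81/4
Expected profit = 81/4 − 2 = 73/4

73/4 dollars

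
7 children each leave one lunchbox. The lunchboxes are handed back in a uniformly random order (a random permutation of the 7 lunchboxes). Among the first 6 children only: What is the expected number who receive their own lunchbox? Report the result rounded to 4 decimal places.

0.8571

Let Xᵢ = 1 if person i gets their own lunchbox. For each i, P(Xᵢ=1) = 1/7.
By linearity of expectation, E[X₁+…+X_6] = 6·(1/7) = 6/7.
≈ 0.8571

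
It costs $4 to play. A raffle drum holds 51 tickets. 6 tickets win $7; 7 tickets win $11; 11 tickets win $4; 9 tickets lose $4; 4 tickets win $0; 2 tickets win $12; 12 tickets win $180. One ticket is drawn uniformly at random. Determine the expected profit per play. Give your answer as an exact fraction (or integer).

E[payout] = (6/51)·7 + (7/51)·11 + (11/51)·4 + (9/51)·(-4) + (4/51)·0 + (2/51)·12 + (12/51)·180 = 2311/51
Expected profit = 2311/51 − 4 = 2107/51

2107/51 dollars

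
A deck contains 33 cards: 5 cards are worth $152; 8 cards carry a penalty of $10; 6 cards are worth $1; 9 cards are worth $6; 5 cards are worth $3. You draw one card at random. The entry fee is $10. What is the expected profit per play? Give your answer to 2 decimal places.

$12.88

E[payout] = (5/33)·152 + (8/33)·(-10) + (6/33)·1 + (9/33)·6 + (5/33)·3 = 755/33
Expected profit = 755/33 − 10 = 425/33 ≈ $12.88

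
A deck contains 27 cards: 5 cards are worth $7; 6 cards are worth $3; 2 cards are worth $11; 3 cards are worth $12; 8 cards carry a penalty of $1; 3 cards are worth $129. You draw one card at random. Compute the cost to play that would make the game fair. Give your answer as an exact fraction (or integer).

490/27 dollars

E[payout] = (5/27)·7 + (6/27)·3 + (2/27)·11 + (3/27)·12 + (8/27)·(-1) + (3/27)·129 = 490/27
Fair fee = E[payout] = 490/27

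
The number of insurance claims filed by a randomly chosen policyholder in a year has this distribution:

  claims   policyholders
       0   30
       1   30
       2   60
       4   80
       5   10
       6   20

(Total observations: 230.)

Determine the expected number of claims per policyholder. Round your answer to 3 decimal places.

2.783

Total = 230, so P(claims=0) = 30/230, etc.
E[X] = (3/23)·0 + (3/23)·1 + (6/23)·2 + (8/23)·4 + (1/23)·5 + (2/23)·6
     = 64/23 ≈ 2.783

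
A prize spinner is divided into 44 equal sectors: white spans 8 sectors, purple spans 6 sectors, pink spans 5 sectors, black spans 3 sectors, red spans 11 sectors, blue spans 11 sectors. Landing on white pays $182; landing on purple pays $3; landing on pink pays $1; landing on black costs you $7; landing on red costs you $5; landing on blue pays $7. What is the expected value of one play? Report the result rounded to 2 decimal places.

E[payout] = (8/44)·182 + (6/44)·3 + (5/44)·1 + (3/44)·(-7) + (11/44)·(-5) + (11/44)·7 = 370/11
≈ $33.64

$33.64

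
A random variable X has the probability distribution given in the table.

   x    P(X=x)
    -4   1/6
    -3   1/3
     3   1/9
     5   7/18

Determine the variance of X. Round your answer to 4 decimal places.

E[X] = (1/6)·(-4) + (1/3)·(-3) + (1/9)·3 + (7/18)·5 = 11/18
E[X²] = (1/6)·16 + (1/3)·9 + (1/9)·9 + (7/18)·25 = 295/18
Var(X) = 295/18 − (11/18)² = 5189/324 ≈ 16.0154

16.0154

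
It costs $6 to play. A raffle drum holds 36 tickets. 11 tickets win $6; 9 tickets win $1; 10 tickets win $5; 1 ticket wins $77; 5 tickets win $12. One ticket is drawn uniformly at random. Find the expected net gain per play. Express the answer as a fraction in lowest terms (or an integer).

23/18 dollars

E[payout] = (11/36)·6 + (9/36)·1 + (10/36)·5 + (1/36)·77 + (5/36)·12 = 131/18
Expected profit = 131/18 − 6 = 23/18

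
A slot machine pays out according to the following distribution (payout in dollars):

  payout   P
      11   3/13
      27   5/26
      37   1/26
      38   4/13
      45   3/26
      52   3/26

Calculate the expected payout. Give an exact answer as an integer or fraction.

E[X] = (3/13)·11 + (5/26)·27 + (1/26)·37 + (4/13)·38 + (3/26)·45 + (3/26)·52
     = 833/26

833/26 dollars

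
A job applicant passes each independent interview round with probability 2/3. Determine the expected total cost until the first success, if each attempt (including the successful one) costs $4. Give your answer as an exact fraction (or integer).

E[#attempts] = 1/p = 3/2; E[cost] = 4·3/2 = 6.

$6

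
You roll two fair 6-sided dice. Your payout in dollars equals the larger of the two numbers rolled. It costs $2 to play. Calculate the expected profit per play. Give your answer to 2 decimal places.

Distribution of the larger of the two numbers rolled: 1 w.p. 1/36, 2 w.p. 1/12, 3 w.p. 5/36, 4 w.p. 7/36, 5 w.p. 1/4, 6 w.p. 11/36
E[payout] = (1/36)·1 + (1/12)·2 + (5/36)·3 + (7/36)·4 + (1/4)·5 + (11/36)·6 = 161/36
Expected profit = 161/36 − 2 = 89/36 ≈ $2.47

$2.47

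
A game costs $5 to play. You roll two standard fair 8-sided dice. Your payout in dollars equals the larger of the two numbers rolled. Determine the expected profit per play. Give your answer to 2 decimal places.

Distribution of the larger of the two numbers rolled: 1 w.p. 1/64, 2 w.p. 3/64, 3 w.p. 5/64, 4 w.p. 7/64, 5 w.p. 9/64, 6 w.p. 11/64, …
E[payout] = (1/64)·1 + (3/64)·2 + (5/64)·3 + (7/64)·4 + (9/64)·5 + (11/64)·6 + (13/64)·7 + (15/64)·8 = 93/16
Expected profit = 93/16 − 5 = 13/16 ≈ $0.81

$0.81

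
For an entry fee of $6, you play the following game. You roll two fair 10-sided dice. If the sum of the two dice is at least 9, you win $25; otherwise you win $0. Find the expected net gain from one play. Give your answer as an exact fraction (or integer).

$12

E[payout] = (7/25)·0 + (18/25)·25 = 18
Expected profit = 18 − 6 = 12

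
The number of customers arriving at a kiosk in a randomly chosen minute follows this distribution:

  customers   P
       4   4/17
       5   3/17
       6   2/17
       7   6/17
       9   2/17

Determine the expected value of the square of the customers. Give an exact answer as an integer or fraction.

667/17

E[X²] = (4/17)·16 + (3/17)·25 + (2/17)·36 + (6/17)·49 + (2/17)·81
     = 667/17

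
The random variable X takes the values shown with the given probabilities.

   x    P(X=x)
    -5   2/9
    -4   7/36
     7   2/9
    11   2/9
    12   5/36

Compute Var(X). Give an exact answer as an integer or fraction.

E[X] = (2/9)·(-5) + (7/36)·(-4) + (2/9)·7 + (2/9)·11 + (5/36)·12 = 34/9
E[X²] = (2/9)·25 + (7/36)·16 + (2/9)·49 + (2/9)·121 + (5/36)·144 = 598/9
Var(X) = 598/9 − (34/9)² = 4226/81

4226/81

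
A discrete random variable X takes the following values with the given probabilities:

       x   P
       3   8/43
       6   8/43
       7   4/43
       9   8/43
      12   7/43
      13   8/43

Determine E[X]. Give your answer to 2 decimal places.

E[X] = (8/43)·3 + (8/43)·6 + (4/43)·7 + (8/43)·9 + (7/43)·12 + (8/43)·13
     = 360/43 ≈ 8.37

8.37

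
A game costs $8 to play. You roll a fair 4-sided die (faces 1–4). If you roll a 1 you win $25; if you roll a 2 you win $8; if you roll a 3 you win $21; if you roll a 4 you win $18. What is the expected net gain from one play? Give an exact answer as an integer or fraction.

E[payout] = (1/4)·8 + (1/4)·18 + (1/4)·21 + (1/4)·25 = 18
Expected profit = 18 − 8 = 10

$10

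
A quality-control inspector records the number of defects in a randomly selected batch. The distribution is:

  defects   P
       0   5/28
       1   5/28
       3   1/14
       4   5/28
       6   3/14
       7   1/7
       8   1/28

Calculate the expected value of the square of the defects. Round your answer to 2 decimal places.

E[X²] = (5/28)·0 + (5/28)·1 + (1/14)·9 + (5/28)·16 + (3/14)·36 + (1/7)·49 + (1/28)·64
     = 579/28 ≈ 20.68

20.68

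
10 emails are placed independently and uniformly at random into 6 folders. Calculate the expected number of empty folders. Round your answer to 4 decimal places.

0.9690

Let Xⱼ=1 if folder j is empty. P(Xⱼ=1) = ((6-1)/6)^10 = 9765625/60466176.
By linearity, E[#empty] = 6·9765625/60466176 = 9765625/10077696.
≈ 0.9690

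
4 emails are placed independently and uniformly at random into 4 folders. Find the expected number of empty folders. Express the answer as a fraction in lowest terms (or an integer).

81/64

Let Xⱼ=1 if folder j is empty. P(Xⱼ=1) = ((4-1)/4)^4 = 81/256.
By linearity, E[#empty] = 4·81/256 = 81/64.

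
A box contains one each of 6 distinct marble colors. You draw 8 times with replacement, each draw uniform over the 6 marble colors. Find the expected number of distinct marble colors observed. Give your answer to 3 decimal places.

4.605

Let Xⱼ=1 if type j appears at least once. P(Xⱼ=1) = 1 − ((6−1)/6)^8 = 1288991/1679616.
E[#distinct] = 6·1288991/1679616 = 1288991/279936.
≈ 4.605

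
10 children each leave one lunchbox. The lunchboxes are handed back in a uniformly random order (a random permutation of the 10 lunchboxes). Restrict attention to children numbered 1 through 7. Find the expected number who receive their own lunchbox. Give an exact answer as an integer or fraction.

Let Xᵢ = 1 if person i gets their own lunchbox. For each i, P(Xᵢ=1) = 1/10.
By linearity of expectation, E[X₁+…+X_7] = 7·(1/10) = 7/10.

7/10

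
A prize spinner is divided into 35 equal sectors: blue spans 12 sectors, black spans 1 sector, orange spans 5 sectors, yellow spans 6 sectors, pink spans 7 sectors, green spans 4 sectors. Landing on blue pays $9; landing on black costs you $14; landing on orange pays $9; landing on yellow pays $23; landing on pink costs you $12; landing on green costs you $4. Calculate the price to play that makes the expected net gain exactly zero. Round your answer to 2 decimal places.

E[payout] = (12/35)·9 + (1/35)·(-14) + (5/35)·9 + (6/35)·23 + (7/35)·(-12) + (4/35)·(-4) = 177/35
Fair fee = E[payout] = 177/35 ≈ $5.06

$5.06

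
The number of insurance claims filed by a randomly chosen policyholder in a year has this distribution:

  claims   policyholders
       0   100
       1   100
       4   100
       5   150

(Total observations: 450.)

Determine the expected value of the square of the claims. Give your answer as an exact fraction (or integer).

109/9

Total = 450, so P(claims=0) = 100/450, etc.
E[X²] = (2/9)·0 + (2/9)·1 + (2/9)·16 + (1/3)·25
     = 109/9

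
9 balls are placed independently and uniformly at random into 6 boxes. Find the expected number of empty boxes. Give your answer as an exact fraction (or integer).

Let Xⱼ=1 if box j is empty. P(Xⱼ=1) = ((6-1)/6)^9 = 1953125/10077696.
By linearity, E[#empty] = 6·1953125/10077696 = 1953125/1679616.

1953125/1679616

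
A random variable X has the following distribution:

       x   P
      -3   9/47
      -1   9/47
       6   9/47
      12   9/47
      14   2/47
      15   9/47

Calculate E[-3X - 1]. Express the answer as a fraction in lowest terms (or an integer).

E[-3x-1] = (9/47)·8 + (9/47)·2 + (9/47)·(-19) + (9/47)·(-37) + (2/47)·(-43) + (9/47)·(-46)
     = -914/47

-914/47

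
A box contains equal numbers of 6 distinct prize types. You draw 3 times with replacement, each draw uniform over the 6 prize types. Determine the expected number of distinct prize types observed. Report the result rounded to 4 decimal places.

2.5278

Let Xⱼ=1 if type j appears at least once. P(Xⱼ=1) = 1 − ((6−1)/6)^3 = 91/216.
E[#distinct] = 6·91/216 = 91/36.
≈ 2.5278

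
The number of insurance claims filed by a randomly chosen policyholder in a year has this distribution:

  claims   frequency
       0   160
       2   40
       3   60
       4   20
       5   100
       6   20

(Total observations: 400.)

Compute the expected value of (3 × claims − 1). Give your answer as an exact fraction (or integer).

31/5

Total = 400, so P(claims=0) = 160/400, etc.
E[3x-1] = (2/5)·(-1) + (1/10)·5 + (3/20)·8 + (1/20)·11 + (1/4)·14 + (1/20)·17
     = 31/5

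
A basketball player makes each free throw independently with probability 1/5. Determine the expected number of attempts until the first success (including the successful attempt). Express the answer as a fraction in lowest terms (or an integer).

5

For a geometric distribution, E[trials] = 1/p = 1/(1/5) = 5.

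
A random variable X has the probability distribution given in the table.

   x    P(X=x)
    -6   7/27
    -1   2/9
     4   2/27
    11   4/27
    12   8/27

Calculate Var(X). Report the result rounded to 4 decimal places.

57.6159

E[X] = (7/27)·(-6) + (2/9)·(-1) + (2/27)·4 + (4/27)·11 + (8/27)·12 = 100/27
E[X²] = (7/27)·36 + (2/9)·1 + (2/27)·16 + (4/27)·121 + (8/27)·144 = 214/3
Var(X) = 214/3 − (100/27)² = 42002/729 ≈ 57.6159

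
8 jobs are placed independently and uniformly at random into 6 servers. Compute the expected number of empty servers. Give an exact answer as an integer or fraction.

390625/279936

Let Xⱼ=1 if server j is empty. P(Xⱼ=1) = ((6-1)/6)^8 = 390625/1679616.
By linearity, E[#empty] = 6·390625/1679616 = 390625/279936.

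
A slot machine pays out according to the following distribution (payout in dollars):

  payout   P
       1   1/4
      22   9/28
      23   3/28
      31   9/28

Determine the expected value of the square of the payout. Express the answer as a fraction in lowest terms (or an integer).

14599/28

E[X²] = (1/4)·1 + (9/28)·484 + (3/28)·529 + (9/28)·961
     = 14599/28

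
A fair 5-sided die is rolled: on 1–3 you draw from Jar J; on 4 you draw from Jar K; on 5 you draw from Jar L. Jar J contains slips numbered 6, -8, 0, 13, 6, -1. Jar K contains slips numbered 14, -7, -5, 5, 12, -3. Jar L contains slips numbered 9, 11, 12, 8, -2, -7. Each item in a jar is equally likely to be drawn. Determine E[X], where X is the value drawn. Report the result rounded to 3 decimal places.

3.167

E[X | Jar J] = (6 − 8 + 0 + 13 + 6 − 1)/6 = 8/3
E[X | Jar K] = (14 − 7 − 5 + 5 + 12 − 3)/6 = 8/3
E[X | Jar L] = (9 + 11 + 12 + 8 − 2 − 7)/6 = 31/6
E[X] = (3/5)·8/3 + (1/5)·8/3 + (1/5)·31/6 = 19/6 ≈ 3.167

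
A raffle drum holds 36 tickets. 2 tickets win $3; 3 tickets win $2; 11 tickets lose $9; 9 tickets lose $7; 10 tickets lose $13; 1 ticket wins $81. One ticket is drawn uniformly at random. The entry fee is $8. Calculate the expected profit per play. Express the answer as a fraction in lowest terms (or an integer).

-487/36 dollars

E[payout] = (2/36)·3 + (3/36)·2 + (11/36)·(-9) + (9/36)·(-7) + (10/36)·(-13) + (1/36)·81 = -199/36
Expected profit = -199/36 − 8 = -487/36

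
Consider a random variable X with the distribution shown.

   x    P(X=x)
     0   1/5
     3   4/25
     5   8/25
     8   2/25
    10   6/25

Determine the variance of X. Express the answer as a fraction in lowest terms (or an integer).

7716/625

E[X] = (1/5)·0 + (4/25)·3 + (8/25)·5 + (2/25)·8 + (6/25)·10 = 128/25
E[X²] = (1/5)·0 + (4/25)·9 + (8/25)·25 + (2/25)·64 + (6/25)·100 = 964/25
Var(X) = 964/25 − (128/25)² = 7716/625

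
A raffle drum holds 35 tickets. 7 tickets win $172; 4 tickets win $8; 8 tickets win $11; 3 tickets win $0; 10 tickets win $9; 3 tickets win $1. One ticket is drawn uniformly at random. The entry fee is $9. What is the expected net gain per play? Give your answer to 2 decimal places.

E[payout] = (7/35)·172 + (4/35)·8 + (8/35)·11 + (3/35)·0 + (10/35)·9 + (3/35)·1 = 1417/35
Expected profit = 1417/35 − 9 = 1102/35 ≈ $31.49

$31.49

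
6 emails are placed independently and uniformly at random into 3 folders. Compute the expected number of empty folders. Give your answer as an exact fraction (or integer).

Let Xⱼ=1 if folder j is empty. P(Xⱼ=1) = ((3-1)/3)^6 = 64/729.
By linearity, E[#empty] = 3·64/729 = 64/243.

64/243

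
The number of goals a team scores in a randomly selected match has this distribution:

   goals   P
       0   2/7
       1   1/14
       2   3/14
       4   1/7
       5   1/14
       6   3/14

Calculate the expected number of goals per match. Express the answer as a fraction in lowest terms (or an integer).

19/7

E[X] = (2/7)·0 + (1/14)·1 + (3/14)·2 + (1/7)·4 + (1/14)·5 + (3/14)·6
     = 19/7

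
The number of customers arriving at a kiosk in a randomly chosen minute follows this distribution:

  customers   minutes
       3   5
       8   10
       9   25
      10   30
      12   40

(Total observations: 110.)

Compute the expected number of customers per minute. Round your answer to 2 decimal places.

10.00

Total = 110, so P(customers=3) = 5/110, etc.
E[X] = (1/22)·3 + (1/11)·8 + (5/22)·9 + (3/11)·10 + (4/11)·12
     = 10 ≈ 10.00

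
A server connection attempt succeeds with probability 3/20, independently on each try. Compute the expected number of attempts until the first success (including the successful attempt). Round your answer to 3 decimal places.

6.667

For a geometric distribution, E[trials] = 1/p = 1/(3/20) = 20/3.
≈ 6.667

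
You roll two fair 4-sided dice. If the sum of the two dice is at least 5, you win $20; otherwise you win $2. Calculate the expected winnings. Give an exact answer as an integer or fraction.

E[payout] = (3/8)·2 + (5/8)·20 = 53/4

53/4 dollars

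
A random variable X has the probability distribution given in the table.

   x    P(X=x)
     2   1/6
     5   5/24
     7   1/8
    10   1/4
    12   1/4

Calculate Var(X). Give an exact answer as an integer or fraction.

E[X] = (1/6)·2 + (5/24)·5 + (1/8)·7 + (1/4)·10 + (1/4)·12 = 31/4
E[X²] = (1/6)·4 + (5/24)·25 + (1/8)·49 + (1/4)·100 + (1/4)·144 = 73
Var(X) = 73 − (31/4)² = 207/16

207/16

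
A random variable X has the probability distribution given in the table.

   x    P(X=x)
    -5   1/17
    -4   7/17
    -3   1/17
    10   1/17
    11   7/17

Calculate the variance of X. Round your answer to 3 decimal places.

E[X] = (1/17)·(-5) + (7/17)·(-4) + (1/17)·(-3) + (1/17)·10 + (7/17)·11 = 3
E[X²] = (1/17)·25 + (7/17)·16 + (1/17)·9 + (1/17)·100 + (7/17)·121 = 1093/17
Var(X) = 1093/17 − (3)² = 940/17 ≈ 55.294

55.294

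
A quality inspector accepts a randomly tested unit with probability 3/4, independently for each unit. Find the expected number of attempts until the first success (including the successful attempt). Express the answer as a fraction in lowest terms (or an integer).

4/3

For a geometric distribution, E[trials] = 1/p = 1/(3/4) = 4/3.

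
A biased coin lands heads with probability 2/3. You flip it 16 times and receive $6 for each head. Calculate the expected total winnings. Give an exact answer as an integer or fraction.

$64

E[#heads] = 16·2/3 = 32/3 (linearity over flips).
E[winnings] = 6·32/3 = 64.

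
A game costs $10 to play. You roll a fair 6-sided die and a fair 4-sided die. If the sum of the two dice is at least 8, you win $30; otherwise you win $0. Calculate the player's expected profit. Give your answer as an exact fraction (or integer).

-5/2 dollars

E[payout] = (3/4)·0 + (1/4)·30 = 15/2
Expected profit = 15/2 − 10 = -5/2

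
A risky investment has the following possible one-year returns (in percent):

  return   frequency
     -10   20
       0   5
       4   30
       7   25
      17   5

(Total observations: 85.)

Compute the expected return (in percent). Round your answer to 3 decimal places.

2.118

Total = 85, so P(return=-10) = 20/85, etc.
E[X] = (4/17)·(-10) + (1/17)·0 + (6/17)·4 + (5/17)·7 + (1/17)·17
     = 36/17 ≈ 2.118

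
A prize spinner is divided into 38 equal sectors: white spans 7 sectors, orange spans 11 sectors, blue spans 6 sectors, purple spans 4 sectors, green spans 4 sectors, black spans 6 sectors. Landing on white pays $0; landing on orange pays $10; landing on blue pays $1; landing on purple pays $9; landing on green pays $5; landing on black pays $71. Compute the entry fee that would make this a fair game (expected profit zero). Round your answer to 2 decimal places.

$15.74

E[payout] = (7/38)·0 + (11/38)·10 + (6/38)·1 + (4/38)·9 + (4/38)·5 + (6/38)·71 = 299/19
Fair fee = E[payout] = 299/19 ≈ $15.74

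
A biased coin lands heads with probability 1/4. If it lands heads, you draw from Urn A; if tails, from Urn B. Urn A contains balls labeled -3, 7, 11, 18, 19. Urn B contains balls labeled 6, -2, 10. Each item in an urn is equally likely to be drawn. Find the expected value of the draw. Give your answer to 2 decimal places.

6.10

E[X | Urn A] = (-3 + 7 + 11 + 18 + 19)/5 = 52/5
E[X | Urn B] = (6 − 2 + 10)/3 = 14/3
E[X] = (1/4)·52/5 + (3/4)·14/3 = 61/10 ≈ 6.10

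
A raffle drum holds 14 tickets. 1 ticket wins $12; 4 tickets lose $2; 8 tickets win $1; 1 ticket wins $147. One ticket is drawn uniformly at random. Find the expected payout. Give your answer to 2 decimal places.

E[payout] = (1/14)·12 + (4/14)·(-2) + (8/14)·1 + (1/14)·147 = 159/14
≈ $11.36

$11.36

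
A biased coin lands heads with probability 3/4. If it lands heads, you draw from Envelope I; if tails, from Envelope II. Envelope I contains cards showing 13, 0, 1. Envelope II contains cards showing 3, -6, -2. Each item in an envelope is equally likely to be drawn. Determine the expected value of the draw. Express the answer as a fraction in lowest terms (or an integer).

E[X | Envelope I] = (13 + 0 + 1)/3 = 14/3
E[X | Envelope II] = (3 − 6 − 2)/3 = -5/3
E[X] = (3/4)·14/3 + (1/4)·(-5/3) = 37/12

37/12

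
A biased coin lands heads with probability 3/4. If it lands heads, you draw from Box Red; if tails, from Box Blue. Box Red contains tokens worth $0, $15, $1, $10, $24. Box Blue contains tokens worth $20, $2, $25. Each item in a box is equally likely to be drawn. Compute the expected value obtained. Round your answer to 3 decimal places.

E[X | Box Red] = (0 + 15 + 1 + 10 + 24)/5 = 10
E[X | Box Blue] = (20 + 2 + 25)/3 = 47/3
E[X] = (3/4)·10 + (1/4)·47/3 = 137/12 ≈ 11.417

$11.417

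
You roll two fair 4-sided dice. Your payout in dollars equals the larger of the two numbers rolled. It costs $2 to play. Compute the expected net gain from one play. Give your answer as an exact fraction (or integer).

9/8 dollars

Distribution of the larger of the two numbers rolled: 1 w.p. 1/16, 2 w.p. 3/16, 3 w.p. 5/16, 4 w.p. 7/16
E[payout] = (1/16)·1 + (3/16)·2 + (5/16)·3 + (7/16)·4 = 25/8
Expected profit = 25/8 − 2 = 9/8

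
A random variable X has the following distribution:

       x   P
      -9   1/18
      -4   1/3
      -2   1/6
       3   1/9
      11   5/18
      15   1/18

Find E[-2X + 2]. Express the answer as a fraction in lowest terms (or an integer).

-19/9

E[-2x+2] = (1/18)·20 + (1/3)·10 + (1/6)·6 + (1/9)·(-4) + (5/18)·(-20) + (1/18)·(-28)
     = -19/9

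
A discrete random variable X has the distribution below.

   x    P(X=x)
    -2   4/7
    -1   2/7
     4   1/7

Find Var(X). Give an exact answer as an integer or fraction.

202/49

E[X] = (4/7)·(-2) + (2/7)·(-1) + (1/7)·4 = -6/7
E[X²] = (4/7)·4 + (2/7)·1 + (1/7)·16 = 34/7
Var(X) = 34/7 − (-6/7)² = 202/49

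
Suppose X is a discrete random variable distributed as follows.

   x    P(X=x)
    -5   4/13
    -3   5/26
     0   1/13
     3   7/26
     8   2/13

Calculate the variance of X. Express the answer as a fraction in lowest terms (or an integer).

3665/169

E[X] = (4/13)·(-5) + (5/26)·(-3) + (1/13)·0 + (7/26)·3 + (2/13)·8 = -1/13
E[X²] = (4/13)·25 + (5/26)·9 + (1/13)·0 + (7/26)·9 + (2/13)·64 = 282/13
Var(X) = 282/13 − (-1/13)² = 3665/169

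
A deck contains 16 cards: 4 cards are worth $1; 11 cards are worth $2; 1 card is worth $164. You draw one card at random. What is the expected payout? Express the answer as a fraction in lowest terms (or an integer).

E[payout] = (4/16)·1 + (11/16)·2 + (1/16)·164 = 95/8

95/8 dollars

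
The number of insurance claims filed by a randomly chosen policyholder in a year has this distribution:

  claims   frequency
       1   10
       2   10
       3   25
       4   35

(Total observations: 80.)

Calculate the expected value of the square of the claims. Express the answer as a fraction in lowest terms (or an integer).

Total = 80, so P(claims=1) = 10/80, etc.
E[X²] = (1/8)·1 + (1/8)·4 + (5/16)·9 + (7/16)·16
     = 167/16

167/16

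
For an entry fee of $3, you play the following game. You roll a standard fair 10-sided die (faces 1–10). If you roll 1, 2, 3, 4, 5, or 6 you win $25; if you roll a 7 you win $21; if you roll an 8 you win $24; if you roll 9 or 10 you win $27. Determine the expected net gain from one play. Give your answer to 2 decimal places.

E[payout] = (1/10)·21 + (1/10)·24 + (3/5)·25 + (1/5)·27 = 249/10
Expected profit = 249/10 − 3 = 219/10 ≈ $21.90

$21.90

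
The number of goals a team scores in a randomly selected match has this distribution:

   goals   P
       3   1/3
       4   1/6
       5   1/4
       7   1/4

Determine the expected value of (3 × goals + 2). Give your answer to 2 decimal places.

16.00

E[3x+2] = (1/3)·11 + (1/6)·14 + (1/4)·17 + (1/4)·23
     = 16 ≈ 16.00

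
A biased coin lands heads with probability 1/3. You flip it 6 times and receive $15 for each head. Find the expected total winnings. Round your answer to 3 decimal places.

$30.000

E[#heads] = 6·1/3 = 2 (linearity over flips).
E[winnings] = 15·2 = 30.
≈ 30.000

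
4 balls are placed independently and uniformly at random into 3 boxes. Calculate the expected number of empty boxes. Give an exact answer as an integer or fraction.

Let Xⱼ=1 if box j is empty. P(Xⱼ=1) = ((3-1)/3)^4 = 16/81.
By linearity, E[#empty] = 3·16/81 = 16/27.

16/27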